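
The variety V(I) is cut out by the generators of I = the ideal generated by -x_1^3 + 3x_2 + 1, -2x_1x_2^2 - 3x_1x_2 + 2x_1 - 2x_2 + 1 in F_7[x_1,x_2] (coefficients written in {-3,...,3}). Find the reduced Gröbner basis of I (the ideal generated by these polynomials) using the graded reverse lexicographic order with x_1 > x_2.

The reduced Gröbner basis is the canonical form of the ideal for this ordering.

f_1 = -x_1^3 + 3x_2 + 1, LT = x_1^3.
f_2 = -2x_1x_2^2 - 3x_1x_2 + 2x_1 - 2x_2 + 1, LT = x_1x_2^2.

S(f_1,f_2): lcm = x_1^3x_2^2. S = 2x_1^3x_2 + x_1^3 - x_1^2x_2 - 3x_2^3 - 3x_1^2 - x_2^2.
  leading term x_1^3x_2: subtract (-2x_2)·f_1 from 2x_1^3x_2 + x_1^3 - x_1^2x_2 - 3x_2^3 - 3x_1^2 - x_2^2 → x_1^3 - x_1^2x_2 - 3x_2^3 - 3x_1^2 - 2x_2^2 + 2x_2
  leading term x_1^3: subtract (-1)·f_1 from x_1^3 - x_1^2x_2 - 3x_2^3 - 3x_1^2 - 2x_2^2 + 2x_2 → -x_1^2x_2 - 3x_2^3 - 3x_1^2 - 2x_2^2 - 2x_2 + 1
  leading term x_1^2x_2: no divisor's leading term divides it; move -x_1^2x_2 to the remainder.
  leading term x_2^3: no divisor's leading term divides it; move -3x_2^3 to the remainder.
  leading term x_1^2: no divisor's leading term divides it; move -3x_1^2 to the remainder.
  leading term x_2^2: no divisor's leading term divides it; move -2x_2^2 to the remainder.
  leading term x_2: no divisor's leading term divides it; move -2x_2 to the remainder.
  leading term 1: no divisor's leading term divides it; move 1 to the remainder.
  remainder -x_1^2x_2 - 3x_2^3 - 3x_1^2 - 2x_2^2 - 2x_2 + 1 ≠ 0; add g_3 = -x_1^2x_2 - 3x_2^3 - 3x_1^2 - 2x_2^2 - 2x_2 + 1 to the basis.

S(f_2,g_3): lcm = x_1^2x_2^2. S = -3x_2^4 + 2x_1^2x_2 - 2x_2^3 - x_1^2 + x_1x_2 - 2x_2^2 + 3x_1 + x_2.
  leading term x_2^4: no divisor's leading term divides it; move -3x_2^4 to the remainder.
  leading term x_1^2x_2: subtract (-2)·g_3 from 2x_1^2x_2 - 2x_2^3 - x_1^2 + x_1x_2 - 2x_2^2 + 3x_1 + x_2 → -x_2^3 + x_1x_2 + x_2^2 + 3x_1 - 3x_2 + 2
  leading term x_2^3: no divisor's leading term divides it; move -x_2^3 to the remainder.
  leading term x_1x_2: no divisor's leading term divides it; move x_1x_2 to the remainder.
  leading term x_2^2: no divisor's leading term divides it; move x_2^2 to the remainder.
  leading term x_1: no divisor's leading term divides it; move 3x_1 to the remainder.
  leading term x_2: no divisor's leading term divides it; move -3x_2 to the remainder.
  leading term 1: no divisor's leading term divides it; move 2 to the remainder.
  remainder -3x_2^4 - x_2^3 + x_1x_2 + x_2^2 + 3x_1 - 3x_2 + 2 ≠ 0; add g_4 = -3x_2^4 - x_2^3 + x_1x_2 + x_2^2 + 3x_1 - 3x_2 + 2 to the basis.

The other S-polynomials (S(f_1,g_3), S(f_1,g_4), S(f_2,g_4), S(g_3,g_4)) all reduce to 0 modulo the current basis, so we have a Gröbner basis.

G = {x_2^4 - 2x_2^3 + 2x_1x_2 + 2x_2^2 - x_1 + x_2 - 3, x_1^3 - 3x_2 - 1, x_1^2x_2 + 3x_2^3 + 3x_1^2 + 2x_2^2 + 2x_2 - 1, x_1x_2^2 - 2x_1x_2 - x_1 + x_2 + 3}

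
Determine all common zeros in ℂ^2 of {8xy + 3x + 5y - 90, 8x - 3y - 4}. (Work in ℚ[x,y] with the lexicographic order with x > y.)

{(-145/64, -59/8), (2, 4)}

Compute a lex Gröbner basis by Buchberger's algorithm.
f_1 = 8xy + 3x + 5y - 90, LT = xy.
f_2 = 8x - 3y - 4, LT = x.

S(f_1,f_2): lcm = xy. S = ⅜x + ⅜y² + 9/8y - 45/4.
  leading term x: subtract (3/64)·f_2 from ⅜x + ⅜y² + 9/8y - 45/4 → ⅜y² + 81/64y - 177/16
  leading term y²: no divisor's leading term divides it; move ⅜y² to the remainder.
  leading term y: no divisor's leading term divides it; move 81/64y to the remainder.
  leading term 1: no divisor's leading term divides it; move -177/16 to the remainder.
  remainder ⅜y² + 81/64y - 177/16 ≠ 0; add h_3 = ⅜y² + 81/64y - 177/16 to the basis.

S(f_1,h_3): lcm = xy². S = -3xy + 59/2x + ⅝y² - 45/4y.
  leading term xy: subtract (-⅜)·f_1 from -3xy + 59/2x + ⅝y² - 45/4y → 245/8x + ⅝y² - 75/8y - 135/4
  leading term x: subtract (245/64)·f_2 from 245/8x + ⅝y² - 75/8y - 135/4 → ⅝y² + 135/64y - 295/16
  leading term y²: subtract (5/3)·h_3 from ⅝y² + 135/64y - 295/16 → 0
  remainder 0.

S(f_2,h_3): leading monomials are coprime, so the S-polynomial reduces to 0 (Buchberger's first criterion).
Every S-polynomial of the final basis reduces to 0, so we have a Gröbner basis.
Inter-reduce: drop elements whose leading term is divisible by another's, tail-reduce, and make monic.
Reduced Gröbner basis: {x - ⅜y - ½, y² + 27/8y - 59/2}.

From the last basis element, y² + 27/8y - 59/2 = 0, so y takes values in {-59/8, 4}. Each choice, substituted upward through the basis, yields the corresponding point(s) of the solution set.
  y = -59/8: the earlier basis element becomes x + 145/64 = 0, giving x = -145/64 — point (-145/64, -59/8).
  y = 4: the earlier basis element becomes x - 2 = 0, giving x = 2 — point (2, 4).
Substituting each solution back into the original system confirms all equations vanish.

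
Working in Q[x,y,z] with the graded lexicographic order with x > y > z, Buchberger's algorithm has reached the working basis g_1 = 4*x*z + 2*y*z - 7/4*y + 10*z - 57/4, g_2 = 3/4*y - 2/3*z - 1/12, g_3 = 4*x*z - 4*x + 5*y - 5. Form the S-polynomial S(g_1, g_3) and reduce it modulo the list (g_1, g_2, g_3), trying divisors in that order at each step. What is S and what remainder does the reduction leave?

S(g_1, g_3) = 1/2*y*z + x - 27/16*y + 5/2*z - 37/16; remainder on division = 4/9*z**2 + x + 19/18*z - 5/2.

lcm(LM(g_1), LM(g_3)) = x*z.
S = (lcm/LT(g_1))·g_1 − (lcm/LT(g_3))·g_3 = 1/2*y*z + x - 27/16*y + 5/2*z - 37/16.
Reduce S modulo (g_1, g_2, g_3) in that order:
  leading term y*z: subtract (2/3*z)·g_2 from 1/2*y*z + x - 27/16*y + 5/2*z - 37/16 → 4/9*z**2 + x - 27/16*y + 23/9*z - 37/16
  leading term z**2: no divisor's leading term divides it; move 4/9*z**2 to the remainder.
  leading term x: no divisor's leading term divides it; move x to the remainder.
  leading term y: subtract (-9/4)·g_2 from -27/16*y + 23/9*z - 37/16 → 19/18*z - 5/2
  leading term z: no divisor's leading term divides it; move 19/18*z to the remainder.
  leading term 1: no divisor's leading term divides it; move -5/2 to the remainder.
The remainder 4/9*z**2 + x + 19/18*z - 5/2 is nonzero, so it would be added as the next basis element.
An S-polynomial is built so that the two leading terms cancel; whether anything survives reduction is exactly the Gröbner-basis criterion.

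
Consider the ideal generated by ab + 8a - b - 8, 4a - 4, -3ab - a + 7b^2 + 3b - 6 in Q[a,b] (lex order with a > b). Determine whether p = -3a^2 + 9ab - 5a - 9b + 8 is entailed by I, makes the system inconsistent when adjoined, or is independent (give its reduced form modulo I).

-3a^2 + 9ab - 5a - 9b + 8 lies in I (it reduces to 0).

First compute the reduced Gröbner basis of I by Buchberger's algorithm.
f_1 = ab + 8a - b - 8, LT = ab.
f_2 = 4a - 4, LT = a.
f_3 = -3ab - a + 7b^2 + 3b - 6, LT = ab.

S(f_1,f_3): lcm = ab. S = 23/3a + 7/3b^2 - 10.
  leading term a: subtract (23/12)·f_2 from 23/3a + 7/3b^2 - 10 → 7/3b^2 - 7/3
  leading term b^2: no divisor's leading term divides it; move 7/3b^2 to the remainder.
  leading term 1: no divisor's leading term divides it; move -7/3 to the remainder.
  remainder 7/3b^2 - 7/3 ≠ 0; add h_4 = 7/3b^2 - 7/3 to the basis.

The other S-polynomials (S(f_1,f_2), S(f_2,f_3), S(f_1,h_4), S(f_2,h_4), S(f_3,h_4)) all reduce to 0 modulo the current basis, so we have a Gröbner basis.
Inter-reduce: drop elements whose leading term is divisible by another's, tail-reduce, and make monic.
Reduced Gröbner basis: {a - 1, b^2 - 1}.
Label its elements g_1 = a - 1, g_2 = b^2 - 1.

Reduce p = -3a^2 + 9ab - 5a - 9b + 8 modulo G:
  leading term a^2: subtract (-3a)·g_1 from -3a^2 + 9ab - 5a - 9b + 8 → 9ab - 8a - 9b + 8
  leading term ab: subtract (9b)·g_1 from 9ab - 8a - 9b + 8 → -8a + 8
  leading term a: subtract (-8)·g_1 from -8a + 8 → 0
  normal form = 0.
Since the normal form is 0, p ∈ I.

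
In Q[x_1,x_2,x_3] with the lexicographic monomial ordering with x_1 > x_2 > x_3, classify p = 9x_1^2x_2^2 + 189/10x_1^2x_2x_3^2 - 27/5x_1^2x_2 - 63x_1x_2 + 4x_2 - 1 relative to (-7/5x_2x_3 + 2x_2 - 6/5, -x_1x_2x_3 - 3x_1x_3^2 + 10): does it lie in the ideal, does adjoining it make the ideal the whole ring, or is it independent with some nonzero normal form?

First compute the reduced Gröbner basis of I by Buchberger's algorithm.
f_1 = -7/5x_2x_3 + 2x_2 - 6/5, LT = x_2x_3.
f_2 = -x_1x_2x_3 - 3x_1x_3^2 + 10, LT = x_1x_2x_3.

S(f_1,f_2): lcm = x_1x_2x_3. S = -10/7x_1x_2 - 3x_1x_3^2 + 6/7x_1 + 10.
  leading term x_1x_2: no divisor's leading term divides it; move -10/7x_1x_2 to the remainder.
  leading term x_1x_3^2: no divisor's leading term divides it; move -3x_1x_3^2 to the remainder.
  leading term x_1: no divisor's leading term divides it; move 6/7x_1 to the remainder.
  leading term 1: no divisor's leading term divides it; move 10 to the remainder.
  remainder -10/7x_1x_2 - 3x_1x_3^2 + 6/7x_1 + 10 ≠ 0; add h_3 = -10/7x_1x_2 - 3x_1x_3^2 + 6/7x_1 + 10 to the basis.

S(f_1,h_3): lcm = x_1x_2x_3. S = -10/7x_1x_2 - 21/10x_1x_3^3 + 3/5x_1x_3 + 6/7x_1 + 7x_3.
  leading term x_1x_2: subtract (1)·h_3 from -10/7x_1x_2 - 21/10x_1x_3^3 + 3/5x_1x_3 + 6/7x_1 + 7x_3 → -21/10x_1x_3^3 + 3x_1x_3^2 + 3/5x_1x_3 + 7x_3 - 10
  leading term x_1x_3^3: no divisor's leading term divides it; move -21/10x_1x_3^3 to the remainder.
  leading term x_1x_3^2: no divisor's leading term divides it; move 3x_1x_3^2 to the remainder.
  leading term x_1x_3: no divisor's leading term divides it; move 3/5x_1x_3 to the remainder.
  leading term x_3: no divisor's leading term divides it; move 7x_3 to the remainder.
  leading term 1: no divisor's leading term divides it; move -10 to the remainder.
  remainder -21/10x_1x_3^3 + 3x_1x_3^2 + 3/5x_1x_3 + 7x_3 - 10 ≠ 0; add h_4 = -21/10x_1x_3^3 + 3x_1x_3^2 + 3/5x_1x_3 + 7x_3 - 10 to the basis.

The other S-polynomials (S(f_2,h_3), S(f_1,h_4), S(f_2,h_4), S(h_3,h_4)) all reduce to 0 modulo the current basis, so we have a Gröbner basis.
Inter-reduce: drop elements whose leading term is divisible by another's, tail-reduce, and make monic.
Reduced Gröbner basis: {x_1x_2 + 21/10x_1x_3^2 - 3/5x_1 - 7, x_1x_3^3 - 10/7x_1x_3^2 - 2/7x_1x_3 - 10/3x_3 + 100/21, x_2x_3 - 10/7x_2 + 6/7}.
Label its elements g_1 = x_1x_2 + 21/10x_1x_3^2 - 3/5x_1 - 7, g_2 = x_1x_3^3 - 10/7x_1x_3^2 - 2/7x_1x_3 - 10/3x_3 + 100/21, g_3 = x_2x_3 - 10/7x_2 + 6/7.

Reduce p = 9x_1^2x_2^2 + 189/10x_1^2x_2x_3^2 - 27/5x_1^2x_2 - 63x_1x_2 + 4x_2 - 1 modulo G:
  leading term x_1^2x_2^2: subtract (9x_1x_2)·g_1 from 9x_1^2x_2^2 + 189/10x_1^2x_2x_3^2 - 27/5x_1^2x_2 - 63x_1x_2 + 4x_2 - 1 → 4x_2 - 1
  leading term x_2: no divisor's leading term divides it; move 4x_2 to the remainder.
  leading term 1: no divisor's leading term divides it; move -1 to the remainder.
  normal form = 4x_2 - 1.
The normal form is nonzero, so p ∉ I. Since p minus its normal form lies in I, I + (p) = I + (r) where r = 4x_2 - 1; decide whether this ideal is the whole ring.
Run Buchberger on G together with r (pairs among the g_i already reduce to 0 since G is a Gröbner basis):
g_1 = x_1x_2 + 21/10x_1x_3^2 - 3/5x_1 - 7, LT = x_1x_2.
g_2 = x_1x_3^3 - 10/7x_1x_3^2 - 2/7x_1x_3 - 10/3x_3 + 100/21, LT = x_1x_3^3.
g_3 = x_2x_3 - 10/7x_2 + 6/7, LT = x_2x_3.
r = 4x_2 - 1, LT = x_2.

S(g_1,r): lcm = x_1x_2. S = 21/10x_1x_3^2 - 7/20x_1 - 7.
  leading term x_1x_3^2: no divisor's leading term divides it; move 21/10x_1x_3^2 to the remainder.
  leading term x_1: no divisor's leading term divides it; move -7/20x_1 to the remainder.
  leading term 1: no divisor's leading term divides it; move -7 to the remainder.
  remainder 21/10x_1x_3^2 - 7/20x_1 - 7 ≠ 0; add m_5 = 21/10x_1x_3^2 - 7/20x_1 - 7 to the basis.

S(g_3,r): lcm = x_2x_3. S = -10/7x_2 + 1/4x_3 + 6/7.
  leading term x_2: subtract (-5/14)·r from -10/7x_2 + 1/4x_3 + 6/7 → 1/4x_3 + 1/2
  leading term x_3: no divisor's leading term divides it; move 1/4x_3 to the remainder.
  leading term 1: no divisor's leading term divides it; move 1/2 to the remainder.
  remainder 1/4x_3 + 1/2 ≠ 0; add m_6 = 1/4x_3 + 1/2 to the basis.

S(g_1,m_5): lcm = x_1x_2x_3^2. S = 1/6x_1x_2 + 21/10x_1x_3^4 - 3/5x_1x_3^2 + 10/3x_2 - 7x_3^2.
  leading term x_1x_2: subtract (1/6)·g_1 from 1/6x_1x_2 + 21/10x_1x_3^4 - 3/5x_1x_3^2 + 10/3x_2 - 7x_3^2 → 21/10x_1x_3^4 - 19/20x_1x_3^2 + 1/10x_1 + 10/3x_2 - 7x_3^2 + 7/6
  leading term x_1x_3^4: subtract (21/10x_3)·g_2 from 21/10x_1x_3^4 - 19/20x_1x_3^2 + 1/10x_1 + 10/3x_2 - 7x_3^2 + 7/6 → 3x_1x_3^3 - 7/20x_1x_3^2 + 1/10x_1 + 10/3x_2 - 10x_3 + 7/6
  leading term x_1x_3^3: subtract (3)·g_2 from 3x_1x_3^3 - 7/20x_1x_3^2 + 1/10x_1 + 10/3x_2 - 10x_3 + 7/6 → 551/140x_1x_3^2 + 6/7x_1x_3 + 1/10x_1 + 10/3x_2 - 551/42
  leading term x_1x_3^2: subtract (551/294)·m_5 from 551/140x_1x_3^2 + 6/7x_1x_3 + 1/10x_1 + 10/3x_2 - 551/42 → 6/7x_1x_3 + 127/168x_1 + 10/3x_2
  leading term x_1x_3: subtract (24/7x_1)·m_6 from 6/7x_1x_3 + 127/168x_1 + 10/3x_2 → -23/24x_1 + 10/3x_2
  leading term x_1: no divisor's leading term divides it; move -23/24x_1 to the remainder.
  leading term x_2: subtract (5/6)·r from 10/3x_2 → 5/6
  leading term 1: no divisor's leading term divides it; move 5/6 to the remainder.
  remainder -23/24x_1 + 5/6 ≠ 0; add m_7 = -23/24x_1 + 5/6 to the basis.

The other S-polynomials (S(g_1,g_2), S(g_1,g_3), S(g_2,g_3), S(g_2,r), S(g_2,m_5), S(g_3,m_5), S(r,m_5), S(g_1,m_6), S(g_2,m_6), S(g_3,m_6), S(r,m_6), S(m_5,m_6), S(g_1,m_7), S(g_2,m_7), S(g_3,m_7), S(r,m_7), S(m_5,m_7), S(m_6,m_7)) all reduce to 0 modulo the current basis, so we have a Gröbner basis.
Inter-reduce: drop elements whose leading term is divisible by another's, tail-reduce, and make monic.
Reduced Gröbner basis: {x_1 - 20/23, x_2 - 1/4, x_3 + 2}.
The reduced Gröbner basis of I + (p) is {x_1 - 20/23, x_2 - 1/4, x_3 + 2} ≠ {1}, a proper ideal, so the enlarged system stays consistent: p is independent of I, with normal form 4x_2 - 1.

9x_1^2x_2^2 + 189/10x_1^2x_2x_3^2 - 27/5x_1^2x_2 - 63x_1x_2 + 4x_2 - 1 is independent of I; its normal form modulo I is 4x_2 - 1.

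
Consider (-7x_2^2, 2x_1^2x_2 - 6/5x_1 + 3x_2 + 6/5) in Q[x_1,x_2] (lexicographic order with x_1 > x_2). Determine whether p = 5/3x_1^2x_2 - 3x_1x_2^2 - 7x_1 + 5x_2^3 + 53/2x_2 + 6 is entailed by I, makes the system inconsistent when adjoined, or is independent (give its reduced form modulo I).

Adjoining 5/3x_1^2x_2 - 3x_1x_2^2 - 7x_1 + 5x_2^3 + 53/2x_2 + 6 makes the ideal the whole ring: the system is inconsistent.

First compute the reduced Gröbner basis of I by Buchberger's algorithm.
f_1 = -7x_2^2, LT = x_2^2.
f_2 = 2x_1^2x_2 - 6/5x_1 + 3x_2 + 6/5, LT = x_1^2x_2.

S(f_1,f_2): lcm = x_1^2x_2^2. S = 3/5x_1x_2 - 3/2x_2^2 - 3/5x_2.
  leading term x_1x_2: no divisor's leading term divides it; move 3/5x_1x_2 to the remainder.
  leading term x_2^2: subtract (3/14)·f_1 from -3/2x_2^2 - 3/5x_2 → -3/5x_2
  leading term x_2: no divisor's leading term divides it; move -3/5x_2 to the remainder.
  remainder 3/5x_1x_2 - 3/5x_2 ≠ 0; add h_3 = 3/5x_1x_2 - 3/5x_2 to the basis.

S(f_2,h_3): lcm = x_1^2x_2. S = x_1x_2 - 3/5x_1 + 3/2x_2 + 3/5.
  leading term x_1x_2: subtract (5/3)·h_3 from x_1x_2 - 3/5x_1 + 3/2x_2 + 3/5 → -3/5x_1 + 5/2x_2 + 3/5
  leading term x_1: no divisor's leading term divides it; move -3/5x_1 to the remainder.
  leading term x_2: no divisor's leading term divides it; move 5/2x_2 to the remainder.
  leading term 1: no divisor's leading term divides it; move 3/5 to the remainder.
  remainder -3/5x_1 + 5/2x_2 + 3/5 ≠ 0; add h_4 = -3/5x_1 + 5/2x_2 + 3/5 to the basis.

The other S-polynomials (S(f_1,h_3), S(f_1,h_4), S(f_2,h_4), S(h_3,h_4)) all reduce to 0 modulo the current basis, so we have a Gröbner basis.
Inter-reduce: drop elements whose leading term is divisible by another's, tail-reduce, and make monic.
Reduced Gröbner basis: {x_1 - 25/6x_2 - 1, x_2^2}.
Label its elements g_1 = x_1 - 25/6x_2 - 1, g_2 = x_2^2.

Reduce p = 5/3x_1^2x_2 - 3x_1x_2^2 - 7x_1 + 5x_2^3 + 53/2x_2 + 6 modulo G:
  leading term x_1^2x_2: subtract (5/3x_1x_2)·g_1 from 5/3x_1^2x_2 - 3x_1x_2^2 - 7x_1 + 5x_2^3 + 53/2x_2 + 6 → 71/18x_1x_2^2 + 5/3x_1x_2 - 7x_1 + 5x_2^3 + 53/2x_2 + 6
  leading term x_1x_2^2: subtract (71/18x_2^2)·g_1 from 71/18x_1x_2^2 + 5/3x_1x_2 - 7x_1 + 5x_2^3 + 53/2x_2 + 6 → 5/3x_1x_2 - 7x_1 + 2315/108x_2^3 + 71/18x_2^2 + 53/2x_2 + 6
  leading term x_1x_2: subtract (5/3x_2)·g_1 from 5/3x_1x_2 - 7x_1 + 2315/108x_2^3 + 71/18x_2^2 + 53/2x_2 + 6 → -7x_1 + 2315/108x_2^3 + 98/9x_2^2 + 169/6x_2 + 6
  leading term x_1: subtract (-7)·g_1 from -7x_1 + 2315/108x_2^3 + 98/9x_2^2 + 169/6x_2 + 6 → 2315/108x_2^3 + 98/9x_2^2 - x_2 - 1
  leading term x_2^3: subtract (2315/108x_2)·g_2 from 2315/108x_2^3 + 98/9x_2^2 - x_2 - 1 → 98/9x_2^2 - x_2 - 1
  leading term x_2^2: subtract (98/9)·g_2 from 98/9x_2^2 - x_2 - 1 → -x_2 - 1
  leading term x_2: no divisor's leading term divides it; move -x_2 to the remainder.
  leading term 1: no divisor's leading term divides it; move -1 to the remainder.
  normal form = -x_2 - 1.
The normal form is nonzero, so p ∉ I. Since p minus its normal form lies in I, I + (p) = I + (r) where r = -x_2 - 1; decide whether this ideal is the whole ring.
Run Buchberger on G together with r (pairs among the g_i already reduce to 0 since G is a Gröbner basis):
g_1 = x_1 - 25/6x_2 - 1, LT = x_1.
g_2 = x_2^2, LT = x_2^2.
r = -x_2 - 1, LT = x_2.

S(g_2,r): lcm = x_2^2. S = -x_2.
  leading term x_2: subtract (1)·r from -x_2 → 1
  leading term 1: no divisor's leading term divides it; move 1 to the remainder.
  remainder 1 ≠ 0; add m_4 = 1 to the basis.

The other S-polynomials (S(g_1,g_2), S(g_1,r), S(g_1,m_4), S(g_2,m_4), S(r,m_4)) all reduce to 0 modulo the current basis, so we have a Gröbner basis.
Inter-reduce: drop elements whose leading term is divisible by another's, tail-reduce, and make monic.
Reduced Gröbner basis: {1}.
The reduced Gröbner basis of I + (p) is {1}: the ideal is the whole ring, so the enlarged system has no common solution — adjoining p is inconsistent.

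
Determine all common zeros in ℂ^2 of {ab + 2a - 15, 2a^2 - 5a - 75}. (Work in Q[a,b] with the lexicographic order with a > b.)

{(-5, -5), (15/2, 0)}

Compute a lex Gröbner basis by Buchberger's algorithm.
f_1 = ab + 2a - 15, LT = ab.
f_2 = 2a^2 - 5a - 75, LT = a^2.

S(f_1,f_2): lcm = a^2b. S = 2a^2 + 5/2ab - 15a + 75/2b.
  reduce S modulo (f_1, f_2):
  remainder -15a + 75/2b + 225/2 ≠ 0; add h_3 = -15a + 75/2b + 225/2 to the basis.

S(f_1,h_3): lcm = ab. S = 2a + 5/2b^2 + 15/2b - 15.
  reduce S modulo (f_1, f_2, h_3):
  remainder 5/2b^2 + 25/2b ≠ 0; add h_4 = 5/2b^2 + 25/2b to the basis.

The other S-polynomials (S(f_2,h_3), S(f_1,h_4), S(f_2,h_4), S(h_3,h_4)) all reduce to 0 modulo the current basis, so we have a Gröbner basis.
Inter-reduce: drop elements whose leading term is divisible by another's, tail-reduce, and make monic.
Reduced Gröbner basis: {a - 5/2b - 15/2, b^2 + 5b}.

Since the basis is lex-ordered, b^2 + 5b is univariate in b. Its roots are {-5, 0}. Back-substituting each root into the other basis elements fixes the other coordinates.
  b = -5: the earlier basis element becomes a + 5 = 0, giving a = -5 — point (-5, -5).
  b = 0: the earlier basis element becomes a - 15/2 = 0, giving a = 15/2 — point (15/2, 0).
A lex Gröbner basis triangularizes the system, enabling back-substitution.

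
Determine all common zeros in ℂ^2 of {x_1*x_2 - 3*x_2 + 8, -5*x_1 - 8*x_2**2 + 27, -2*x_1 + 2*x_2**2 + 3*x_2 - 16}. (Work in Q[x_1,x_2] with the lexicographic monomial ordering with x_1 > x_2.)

{(-1, 2)}

Compute a lex Gröbner basis by Buchberger's algorithm.
f_1 = x_1*x_2 - 3*x_2 + 8, LT = x_1*x_2.
f_2 = -5*x_1 - 8*x_2**2 + 27, LT = x_1.
f_3 = -2*x_1 + 2*x_2**2 + 3*x_2 - 16, LT = x_1.

S(f_1,f_2): lcm = x_1*x_2. S = -8/5*x_2**3 + 12/5*x_2 + 8.
  leading term x_2**3: no divisor's leading term divides it; move -8/5*x_2**3 to the remainder.
  leading term x_2: no divisor's leading term divides it; move 12/5*x_2 to the remainder.
  leading term 1: no divisor's leading term divides it; move 8 to the remainder.
  remainder -8/5*x_2**3 + 12/5*x_2 + 8 ≠ 0; add h_4 = -8/5*x_2**3 + 12/5*x_2 + 8 to the basis.

S(f_1,f_3): lcm = x_1*x_2. S = x_2**3 + 3/2*x_2**2 - 11*x_2 + 8.
  leading term x_2**3: subtract (-5/8)·h_4 from x_2**3 + 3/2*x_2**2 - 11*x_2 + 8 → 3/2*x_2**2 - 19/2*x_2 + 13
  leading term x_2**2: no divisor's leading term divides it; move 3/2*x_2**2 to the remainder.
  leading term x_2: no divisor's leading term divides it; move -19/2*x_2 to the remainder.
  leading term 1: no divisor's leading term divides it; move 13 to the remainder.
  remainder 3/2*x_2**2 - 19/2*x_2 + 13 ≠ 0; add h_5 = 3/2*x_2**2 - 19/2*x_2 + 13 to the basis.

S(f_2,f_3): lcm = x_1. S = 13/5*x_2**2 + 3/2*x_2 - 67/5.
  leading term x_2**2: subtract (26/15)·h_5 from 13/5*x_2**2 + 3/2*x_2 - 67/5 → 539/30*x_2 - 539/15
  leading term x_2: no divisor's leading term divides it; move 539/30*x_2 to the remainder.
  leading term 1: no divisor's leading term divides it; move -539/15 to the remainder.
  remainder 539/30*x_2 - 539/15 ≠ 0; add h_6 = 539/30*x_2 - 539/15 to the basis.

S(f_1,h_4): lcm = x_1*x_2**3. S = 3/2*x_1*x_2 + 5*x_1 - 3*x_2**3 + 8*x_2**2.
  leading term x_1*x_2: subtract (3/2)·f_1 from 3/2*x_1*x_2 + 5*x_1 - 3*x_2**3 + 8*x_2**2 → 5*x_1 - 3*x_2**3 + 8*x_2**2 + 9/2*x_2 - 12
  leading term x_1: subtract (-1)·f_2 from 5*x_1 - 3*x_2**3 + 8*x_2**2 + 9/2*x_2 - 12 → -3*x_2**3 + 9/2*x_2 + 15
  leading term x_2**3: subtract (15/8)·h_4 from -3*x_2**3 + 9/2*x_2 + 15 → 0
  remainder 0.

S(f_2,h_4): leading monomials are coprime, so the S-polynomial reduces to 0 (Buchberger's first criterion).
S(f_3,h_4): leading monomials are coprime, so the S-polynomial reduces to 0 (Buchberger's first criterion).
S(f_1,h_5): lcm = x_1*x_2**2. S = 19/3*x_1*x_2 - 26/3*x_1 - 3*x_2**2 + 8*x_2.
  leading term x_1*x_2: subtract (19/3)·f_1 from 19/3*x_1*x_2 - 26/3*x_1 - 3*x_2**2 + 8*x_2 → -26/3*x_1 - 3*x_2**2 + 27*x_2 - 152/3
  leading term x_1: subtract (26/15)·f_2 from -26/3*x_1 - 3*x_2**2 + 27*x_2 - 152/3 → 163/15*x_2**2 + 27*x_2 - 1462/15
  leading term x_2**2: subtract (326/45)·h_5 from 163/15*x_2**2 + 27*x_2 - 1462/15 → 4312/45*x_2 - 8624/45
  leading term x_2: subtract (16/3)·h_6 from 4312/45*x_2 - 8624/45 → 0
  remainder 0.

S(f_2,h_5): leading monomials are coprime, so the S-polynomial reduces to 0 (Buchberger's first criterion).
S(f_3,h_5): leading monomials are coprime, so the S-polynomial reduces to 0 (Buchberger's first criterion).
S(h_4,h_5): lcm = x_2**3. S = 19/3*x_2**2 - 61/6*x_2 - 5.
  leading term x_2**2: subtract (38/9)·h_5 from 19/3*x_2**2 - 61/6*x_2 - 5 → 539/18*x_2 - 539/9
  leading term x_2: subtract (5/3)·h_6 from 539/18*x_2 - 539/9 → 0
  remainder 0.

S(f_1,h_6): lcm = x_1*x_2. S = 2*x_1 - 3*x_2 + 8.
  leading term x_1: subtract (-2/5)·f_2 from 2*x_1 - 3*x_2 + 8 → -16/5*x_2**2 - 3*x_2 + 94/5
  leading term x_2**2: subtract (-32/15)·h_5 from -16/5*x_2**2 - 3*x_2 + 94/5 → -349/15*x_2 + 698/15
  leading term x_2: subtract (-698/539)·h_6 from -349/15*x_2 + 698/15 → 0
  remainder 0.

S(f_2,h_6): leading monomials are coprime, so the S-polynomial reduces to 0 (Buchberger's first criterion).
S(f_3,h_6): leading monomials are coprime, so the S-polynomial reduces to 0 (Buchberger's first criterion).
S(h_4,h_6): lcm = x_2**3. S = 2*x_2**2 - 3/2*x_2 - 5.
  leading term x_2**2: subtract (4/3)·h_5 from 2*x_2**2 - 3/2*x_2 - 5 → 67/6*x_2 - 67/3
  leading term x_2: subtract (335/539)·h_6 from 67/6*x_2 - 67/3 → 0
  remainder 0.

S(h_5,h_6): lcm = x_2**2. S = -13/3*x_2 + 26/3.
  leading term x_2: subtract (-130/539)·h_6 from -13/3*x_2 + 26/3 → 0
  remainder 0.

Every S-polynomial of the final basis reduces to 0, so we have a Gröbner basis.
Inter-reduce: drop elements whose leading term is divisible by another's, tail-reduce, and make monic.
Reduced Gröbner basis: {x_1 + 1, x_2 - 2}.

Elimination: the polynomial x_2 - 2 lies in the elimination ideal for x_2, so x_2 ∈ {2}. For each such x_2, the remaining basis elements (now univariate) give the rest of the solution.
  x_2 = 2: the earlier basis element becomes x_1 + 1 = 0, giving x_1 = -1 — point (-1, 2).
Substituting each solution back into the original system confirms all equations vanish.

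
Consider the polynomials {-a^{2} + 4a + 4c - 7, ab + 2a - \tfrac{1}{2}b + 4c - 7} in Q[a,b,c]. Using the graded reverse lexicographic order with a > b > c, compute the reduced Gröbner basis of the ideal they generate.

f_1 = -a^{2} + 4a + 4c - 7, LT = a^{2}.
f_2 = ab + 2a - \tfrac{1}{2}b + 4c - 7, LT = ab.

S(f_1,f_2): lcm = a^{2}b. S = -2a^{2} - \tfrac{7}{2}ab - 4ac - 4bc + 7a + 7b.
  reduce S modulo (f_1, f_2):
  remainder -4ac - 4bc + 6a + \tfrac{21}{4}b + 6c - \tfrac{21}{2} ≠ 0; add g_3 = -4ac - 4bc + 6a + \tfrac{21}{4}b + 6c - \tfrac{21}{2} to the basis.

S(f_2,g_3): lcm = abc. S = -b^{2}c + \tfrac{3}{2}ab + \tfrac{21}{16}b^{2} + 2ac + bc + 4c^{2} - \tfrac{21}{8}b - 7c.
  reduce S modulo (f_1, f_2, g_3):
  remainder -b^{2}c + \tfrac{21}{16}b^{2} - bc + 4c^{2} + \tfrac{3}{4}b - 10c + \tfrac{21}{4} ≠ 0; add g_4 = -b^{2}c + \tfrac{21}{16}b^{2} - bc + 4c^{2} + \tfrac{3}{4}b - 10c + \tfrac{21}{4} to the basis.

The other S-polynomials (S(f_1,g_3), S(f_1,g_4), S(f_2,g_4), S(g_3,g_4)) all reduce to 0 modulo the current basis, so we have a Gröbner basis.

G = {b^{2}c - \tfrac{21}{16}b^{2} + bc - 4c^{2} - \tfrac{3}{4}b + 10c - \tfrac{21}{4}, a^{2} - 4a - 4c + 7, ab + 2a - \tfrac{1}{2}b + 4c - 7, ac + bc - \tfrac{3}{2}a - \tfrac{21}{16}b - \tfrac{3}{2}c + \tfrac{21}{8}}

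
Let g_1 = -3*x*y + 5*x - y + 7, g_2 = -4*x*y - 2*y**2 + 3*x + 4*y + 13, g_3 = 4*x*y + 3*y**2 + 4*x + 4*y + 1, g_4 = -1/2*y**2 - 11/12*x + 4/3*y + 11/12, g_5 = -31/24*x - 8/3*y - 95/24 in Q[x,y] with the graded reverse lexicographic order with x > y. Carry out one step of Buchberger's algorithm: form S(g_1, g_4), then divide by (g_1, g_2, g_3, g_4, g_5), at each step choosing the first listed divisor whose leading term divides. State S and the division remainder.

lcm(LM(g_1), LM(g_4)) = x*y**2.
S = (lcm/LT(g_1))·g_1 − (lcm/LT(g_4))·g_4 = -11/6*x**2 + x*y + 1/3*y**2 + 11/6*x - 7/3*y.
Reduce S modulo (g_1, g_2, g_3, g_4, g_5) in that order:
  leading term x**2: subtract (44/31*x)·g_5 from -11/6*x**2 + x*y + 1/3*y**2 + 11/6*x - 7/3*y → 445/93*x*y + 1/3*y**2 + 231/31*x - 7/3*y
  leading term x*y: subtract (-445/279)·g_1 from 445/93*x*y + 1/3*y**2 + 231/31*x - 7/3*y → 1/3*y**2 + 4304/279*x - 1096/279*y + 3115/279
  leading term y**2: subtract (-2/3)·g_4 from 1/3*y**2 + 4304/279*x - 1096/279*y + 3115/279 → 8267/558*x - 848/279*y + 6571/558
  leading term x: subtract (-33068/2883)·g_5 from 8267/558*x - 848/279*y + 6571/558 → -96944/2883*y - 96944/2883
  leading term y: no divisor's leading term divides it; move -96944/2883*y to the remainder.
  leading term 1: no divisor's leading term divides it; move -96944/2883 to the remainder.
The remainder -96944/2883*y - 96944/2883 is nonzero, so it would be added as the next basis element.

S(g_1, g_4) = -11/6*x**2 + x*y + 1/3*y**2 + 11/6*x - 7/3*y; remainder on division = -96944/2883*y - 96944/2883.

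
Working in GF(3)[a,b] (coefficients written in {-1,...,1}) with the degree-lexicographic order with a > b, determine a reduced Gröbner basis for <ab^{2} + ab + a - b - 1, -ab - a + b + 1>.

f_1 = ab^{2} + ab + a - b - 1, LT = ab^{2}.
f_2 = -ab - a + b + 1, LT = ab.

S(f_1,f_2): lcm = ab^{2}. S = b^{2} + a - 1.
  reduce S modulo (f_1, f_2):
  remainder b^{2} + a - 1 ≠ 0; add g_3 = b^{2} + a - 1 to the basis.

S(f_1,g_3): lcm = ab^{2}. S = -a^{2} + ab - a - b - 1.
  reduce S modulo (f_1, f_2, g_3):
  remainder -a^{2} + a ≠ 0; add g_4 = -a^{2} + a to the basis.

The other S-polynomials (S(f_2,g_3), S(f_1,g_4), S(f_2,g_4), S(g_3,g_4)) all reduce to 0 modulo the current basis, so we have a Gröbner basis.
Inter-reduce: drop elements whose leading term is divisible by another's, tail-reduce, and make monic.

G = {a^{2} - a, ab + a - b - 1, b^{2} + a - 1}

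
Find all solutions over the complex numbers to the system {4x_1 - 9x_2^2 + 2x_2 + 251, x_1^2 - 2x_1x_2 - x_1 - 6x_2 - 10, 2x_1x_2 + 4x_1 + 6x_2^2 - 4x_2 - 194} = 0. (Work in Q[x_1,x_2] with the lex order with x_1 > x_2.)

{(-4, -5)}

Compute a lex Gröbner basis by Buchberger's algorithm.
f_1 = 4x_1 - 9x_2^2 + 2x_2 + 251, LT = x_1.
f_2 = x_1^2 - 2x_1x_2 - x_1 - 6x_2 - 10, LT = x_1^2.
f_3 = 2x_1x_2 + 4x_1 + 6x_2^2 - 4x_2 - 194, LT = x_1x_2.

S(f_1,f_2): lcm = x_1^2. S = -9/4x_1x_2^2 + 5/2x_1x_2 + 255/4x_1 + 6x_2 + 10.
  reduce S modulo (f_1, f_2, f_3):
  remainder -81/16x_2^4 + 27/4x_2^3 + 2267/8x_2^2 - 731/4x_2 - 63845/16 ≠ 0; add h_4 = -81/16x_2^4 + 27/4x_2^3 + 2267/8x_2^2 - 731/4x_2 - 63845/16 to the basis.

S(f_1,f_3): lcm = x_1x_2. S = -2x_1 - 9/4x_2^3 - 5/2x_2^2 + 259/4x_2 + 97.
  reduce S modulo (f_1, f_2, f_3, h_4):
  remainder -9/4x_2^3 - 7x_2^2 + 263/4x_2 + 445/2 ≠ 0; add h_5 = -9/4x_2^3 - 7x_2^2 + 263/4x_2 + 445/2 to the basis.

S(f_2,f_3): lcm = x_1^2x_2. S = -2x_1^2 - 5x_1x_2^2 + x_1x_2 + 97x_1 - 6x_2^2 - 10x_2.
  reduce S modulo (f_1, f_2, f_3, h_4, h_5):
  remainder -281/6x_2^2 - 113/3x_2 + 1965/2 ≠ 0; add h_6 = -281/6x_2^2 - 113/3x_2 + 1965/2 to the basis.

S(f_3,h_4): lcm = x_1x_2^4. S = 10/3x_1x_2^3 + 4534/81x_1x_2^2 - 2924/81x_1x_2 - 63845/81x_1 + 3x_2^5 - 2x_2^4 - 97x_2^3.
  reduce S modulo (f_1, f_2, f_3, h_4, h_5, h_6):
  remainder -61267279/68283x_2 - 306336395/68283 ≠ 0; add h_7 = -61267279/68283x_2 - 306336395/68283 to the basis.

The other S-polynomials (S(f_1,h_4), S(f_2,h_4), S(f_1,h_5), S(f_2,h_5), S(f_3,h_5), S(h_4,h_5), S(f_1,h_6), S(f_2,h_6), S(f_3,h_6), S(h_4,h_6), S(h_5,h_6), S(f_1,h_7), S(f_2,h_7), S(f_3,h_7), S(h_4,h_7), S(h_5,h_7), S(h_6,h_7)) all reduce to 0 modulo the current basis, so we have a Gröbner basis.
Inter-reduce: drop elements whose leading term is divisible by another's, tail-reduce, and make monic.
Reduced Gröbner basis: {x_1 + 4, x_2 + 5}.

A lex Gröbner basis eliminates variables successively. Here x_2 + 5 depends only on x_2, with roots {-5}; lifting each root through the earlier basis elements recovers the full solutions.
  x_2 = -5: the earlier basis element becomes x_1 + 4 = 0, giving x_1 = -4 — point (-4, -5).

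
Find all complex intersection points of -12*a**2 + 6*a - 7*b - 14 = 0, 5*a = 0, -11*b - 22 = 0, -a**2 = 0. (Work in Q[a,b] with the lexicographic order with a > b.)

{(0, -2)}

Compute a lex Gröbner basis by Buchberger's algorithm.
f_1 = -12*a**2 + 6*a - 7*b - 14, LT = a**2.
f_2 = 5*a, LT = a.
f_3 = -11*b - 22, LT = b.
f_4 = -a**2, LT = a**2.

The S-polynomials (S(f_1,f_2), S(f_1,f_3), S(f_1,f_4), S(f_2,f_3), S(f_2,f_4), S(f_3,f_4)) all reduce to 0 modulo the current basis, so we have a Gröbner basis.
Inter-reduce: drop elements whose leading term is divisible by another's, tail-reduce, and make monic.
Reduced Gröbner basis: {a, b + 2}.

Since the basis is lex-ordered, b + 2 is univariate in b. Its roots are {-2}. Back-substituting each root into the other basis elements fixes the other coordinates.
  b = -2: the earlier basis element becomes a = 0, giving a = 0 — point (0, -2).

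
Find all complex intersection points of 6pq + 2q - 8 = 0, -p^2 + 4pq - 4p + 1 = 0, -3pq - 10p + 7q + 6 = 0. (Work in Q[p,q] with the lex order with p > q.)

{(1, 1)}

Compute a lex Gröbner basis by Buchberger's algorithm.
f_1 = 6pq + 2q - 8, LT = pq.
f_2 = -p^2 + 4pq - 4p + 1, LT = p^2.
f_3 = -3pq - 10p + 7q + 6, LT = pq.

S(f_1,f_2): lcm = p^2q. S = 4pq^2 - 11/3pq - 4/3p + q.
  leading term pq^2: subtract (2/3q)·f_1 from 4pq^2 - 11/3pq - 4/3p + q → -11/3pq - 4/3p - 4/3q^2 + 19/3q
  leading term pq: subtract (-11/18)·f_1 from -11/3pq - 4/3p - 4/3q^2 + 19/3q → -4/3p - 4/3q^2 + 68/9q - 44/9
  leading term p: no divisor's leading term divides it; move -4/3p to the remainder.
  leading term q^2: no divisor's leading term divides it; move -4/3q^2 to the remainder.
  leading term q: no divisor's leading term divides it; move 68/9q to the remainder.
  leading term 1: no divisor's leading term divides it; move -44/9 to the remainder.
  remainder -4/3p - 4/3q^2 + 68/9q - 44/9 ≠ 0; add h_4 = -4/3p - 4/3q^2 + 68/9q - 44/9 to the basis.

S(f_1,f_3): lcm = pq. S = -10/3p + 8/3q + 2/3.
  leading term p: subtract (5/2)·h_4 from -10/3p + 8/3q + 2/3 → 10/3q^2 - 146/9q + 116/9
  leading term q^2: no divisor's leading term divides it; move 10/3q^2 to the remainder.
  leading term q: no divisor's leading term divides it; move -146/9q to the remainder.
  leading term 1: no divisor's leading term divides it; move 116/9 to the remainder.
  remainder 10/3q^2 - 146/9q + 116/9 ≠ 0; add h_5 = 10/3q^2 - 146/9q + 116/9 to the basis.

S(f_2,f_3): lcm = p^2q. S = -10/3p^2 - 4pq^2 + 19/3pq + 2p - q.
  leading term p^2: subtract (10/3)·f_2 from -10/3p^2 - 4pq^2 + 19/3pq + 2p - q → -4pq^2 - 7pq + 46/3p - q - 10/3
  leading term pq^2: subtract (-2/3q)·f_1 from -4pq^2 - 7pq + 46/3p - q - 10/3 → -7pq + 46/3p + 4/3q^2 - 19/3q - 10/3
  leading term pq: subtract (-7/6)·f_1 from -7pq + 46/3p + 4/3q^2 - 19/3q - 10/3 → 46/3p + 4/3q^2 - 4q - 38/3
  leading term p: subtract (-23/2)·h_4 from 46/3p + 4/3q^2 - 4q - 38/3 → -14q^2 + 746/9q - 620/9
  leading term q^2: subtract (-21/5)·h_5 from -14q^2 + 746/9q - 620/9 → 664/45q - 664/45
  leading term q: no divisor's leading term divides it; move 664/45q to the remainder.
  leading term 1: no divisor's leading term divides it; move -664/45 to the remainder.
  remainder 664/45q - 664/45 ≠ 0; add h_6 = 664/45q - 664/45 to the basis.

The other S-polynomials (S(f_1,h_4), S(f_2,h_4), S(f_3,h_4), S(f_1,h_5), S(f_2,h_5), S(f_3,h_5), S(h_4,h_5), S(f_1,h_6), S(f_2,h_6), S(f_3,h_6), S(h_4,h_6), S(h_5,h_6)) all reduce to 0 modulo the current basis, so we have a Gröbner basis.
Inter-reduce: drop elements whose leading term is divisible by another's, tail-reduce, and make monic.
Reduced Gröbner basis: {p - 1, q - 1}.

Since the basis is lex-ordered, q - 1 is univariate in q. Its roots are {1}. Back-substituting each root into the other basis elements fixes the other coordinates.
  q = 1: the earlier basis element becomes p - 1 = 0, giving p = 1 — point (1, 1).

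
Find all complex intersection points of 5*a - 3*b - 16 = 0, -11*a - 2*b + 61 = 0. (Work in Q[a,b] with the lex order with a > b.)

Compute a lex Gröbner basis by Buchberger's algorithm.
f_1 = 5*a - 3*b - 16, LT = a.
f_2 = -11*a - 2*b + 61, LT = a.

S(f_1,f_2): lcm = a. S = -43/55*b + 129/55.
  leading term b: no divisor's leading term divides it; move -43/55*b to the remainder.
  leading term 1: no divisor's leading term divides it; move 129/55 to the remainder.
  remainder -43/55*b + 129/55 ≠ 0; add h_3 = -43/55*b + 129/55 to the basis.

The other S-polynomials (S(f_1,h_3), S(f_2,h_3)) all reduce to 0 modulo the current basis, so we have a Gröbner basis.
Inter-reduce: drop elements whose leading term is divisible by another's, tail-reduce, and make monic.
Reduced Gröbner basis: {a - 5, b - 3}.

From the last basis element, b - 3 = 0, so b takes values in {3}. Each choice, substituted upward through the basis, yields the corresponding point(s) of the solution set.
  b = 3: the earlier basis element becomes a - 5 = 0, giving a = 5 — point (5, 3).
Substituting each solution back into the original system confirms all equations vanish.

{(5, 3)}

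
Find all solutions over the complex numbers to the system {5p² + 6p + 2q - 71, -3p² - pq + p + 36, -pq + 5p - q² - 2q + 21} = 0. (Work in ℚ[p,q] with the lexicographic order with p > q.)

Compute a lex Gröbner basis by Buchberger's algorithm.
f_1 = 5p² + 6p + 2q - 71, LT = p².
f_2 = -3p² - pq + p + 36, LT = p².
f_3 = -pq + 5p - q² - 2q + 21, LT = pq.

S(f_1,f_2): lcm = p². S = -⅓pq + 23/15p + ⅖q - 11/5.
  leading term pq: subtract (⅓)·f_3 from -⅓pq + 23/15p + ⅖q - 11/5 → -2/15p + ⅓q² + 16/15q - 46/5
  leading term p: no divisor's leading term divides it; move -2/15p to the remainder.
  leading term q²: no divisor's leading term divides it; move ⅓q² to the remainder.
  leading term q: no divisor's leading term divides it; move 16/15q to the remainder.
  leading term 1: no divisor's leading term divides it; move -46/5 to the remainder.
  remainder -2/15p + ⅓q² + 16/15q - 46/5 ≠ 0; add h_4 = -2/15p + ⅓q² + 16/15q - 46/5 to the basis.

S(f_1,f_3): lcm = p²q. S = 5p² - pq² - ⅘pq + 21p + ⅖q² - 71/5q.
  leading term p²: subtract (1)·f_1 from 5p² - pq² - ⅘pq + 21p + ⅖q² - 71/5q → -pq² - ⅘pq + 15p + ⅖q² - 81/5q + 71
  leading term pq²: subtract (q)·f_3 from -pq² - ⅘pq + 15p + ⅖q² - 81/5q + 71 → -29/5pq + 15p + q³ + 12/5q² - 186/5q + 71
  leading term pq: subtract (29/5)·f_3 from -29/5pq + 15p + q³ + 12/5q² - 186/5q + 71 → -14p + q³ + 41/5q² - 128/5q - 254/5
  leading term p: subtract (105)·h_4 from -14p + q³ + 41/5q² - 128/5q - 254/5 → q³ - 134/5q² - 688/5q + 4576/5
  leading term q³: no divisor's leading term divides it; move q³ to the remainder.
  leading term q²: no divisor's leading term divides it; move -134/5q² to the remainder.
  leading term q: no divisor's leading term divides it; move -688/5q to the remainder.
  leading term 1: no divisor's leading term divides it; move 4576/5 to the remainder.
  remainder q³ - 134/5q² - 688/5q + 4576/5 ≠ 0; add h_5 = q³ - 134/5q² - 688/5q + 4576/5 to the basis.

S(f_2,f_3): lcm = p²q. S = 5p² - ⅔pq² - 7/3pq + 21p - 12q.
  leading term p²: subtract (1)·f_1 from 5p² - ⅔pq² - 7/3pq + 21p - 12q → -⅔pq² - 7/3pq + 15p - 14q + 71
  leading term pq²: subtract (⅔q)·f_3 from -⅔pq² - 7/3pq + 15p - 14q + 71 → -17/3pq + 15p + ⅔q³ + 4/3q² - 28q + 71
  leading term pq: subtract (17/3)·f_3 from -17/3pq + 15p + ⅔q³ + 4/3q² - 28q + 71 → -40/3p + ⅔q³ + 7q² - 50/3q - 48
  leading term p: subtract (100)·h_4 from -40/3p + ⅔q³ + 7q² - 50/3q - 48 → ⅔q³ - 79/3q² - 370/3q + 872
  leading term q³: subtract (⅔)·h_5 from ⅔q³ - 79/3q² - 370/3q + 872 → -127/15q² - 158/5q + 3928/15
  leading term q²: no divisor's leading term divides it; move -127/15q² to the remainder.
  leading term q: no divisor's leading term divides it; move -158/5q to the remainder.
  leading term 1: no divisor's leading term divides it; move 3928/15 to the remainder.
  remainder -127/15q² - 158/5q + 3928/15 ≠ 0; add h_6 = -127/15q² - 158/5q + 3928/15 to the basis.

S(f_1,h_4): lcm = p². S = 5/2pq² + 8pq - 339/5p + ⅖q - 71/5.
  leading term pq²: subtract (-5/2q)·f_3 from 5/2pq² + 8pq - 339/5p + ⅖q - 71/5 → 41/2pq - 339/5p - 5/2q³ - 5q² + 529/10q - 71/5
  leading term pq: subtract (-41/2)·f_3 from 41/2pq - 339/5p - 5/2q³ - 5q² + 529/10q - 71/5 → 347/10p - 5/2q³ - 51/2q² + 119/10q + 4163/10
  leading term p: subtract (-1041/4)·h_4 from 347/10p - 5/2q³ - 51/2q² + 119/10q + 4163/10 → -5/2q³ + 245/4q² + 579/2q - 1978
  leading term q³: subtract (-5/2)·h_5 from -5/2q³ + 245/4q² + 579/2q - 1978 → -23/4q² - 109/2q + 310
  leading term q²: subtract (345/508)·h_6 from -23/4q² - 109/2q + 310 → -4196/127q + 16784/127
  leading term q: no divisor's leading term divides it; move -4196/127q to the remainder.
  leading term 1: no divisor's leading term divides it; move 16784/127 to the remainder.
  remainder -4196/127q + 16784/127 ≠ 0; add h_7 = -4196/127q + 16784/127 to the basis.

The other S-polynomials (S(f_2,h_4), S(f_3,h_4), S(f_1,h_5), S(f_2,h_5), S(f_3,h_5), S(h_4,h_5), S(f_1,h_6), S(f_2,h_6), S(f_3,h_6), S(h_4,h_6), S(h_5,h_6), S(f_1,h_7), S(f_2,h_7), S(f_3,h_7), S(h_4,h_7), S(h_5,h_7), S(h_6,h_7)) all reduce to 0 modulo the current basis, so we have a Gröbner basis.
Inter-reduce: drop elements whose leading term is divisible by another's, tail-reduce, and make monic.
Reduced Gröbner basis: {p - 3, q - 4}.

Elimination: the polynomial q - 4 lies in the elimination ideal for q, so q ∈ {4}. For each such q, the remaining basis elements (now univariate) give the rest of the solution.
  q = 4: the earlier basis element becomes p - 3 = 0, giving p = 3 — point (3, 4).
Each listed point satisfies every original equation (direct substitution).
A lex Gröbner basis triangularizes the system, enabling back-substitution.

{(3, 4)}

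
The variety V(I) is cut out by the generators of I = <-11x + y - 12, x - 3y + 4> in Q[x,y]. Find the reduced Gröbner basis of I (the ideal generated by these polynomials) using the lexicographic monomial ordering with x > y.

This is the nonlinear analogue of row-reducing a linear system.

f_1 = -11x + y - 12, LT = x.
f_2 = x - 3y + 4, LT = x.

S(f_1,f_2): lcm = x. S = 32/11y - 32/11.
  reduce S modulo (f_1, f_2):
  remainder 32/11y - 32/11 ≠ 0; add g_3 = 32/11y - 32/11 to the basis.

The other S-polynomials (S(f_1,g_3), S(f_2,g_3)) all reduce to 0 modulo the current basis, so we have a Gröbner basis.
Inter-reduce: drop elements whose leading term is divisible by another's, tail-reduce, and make monic.

G = {x + 1, y - 1}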